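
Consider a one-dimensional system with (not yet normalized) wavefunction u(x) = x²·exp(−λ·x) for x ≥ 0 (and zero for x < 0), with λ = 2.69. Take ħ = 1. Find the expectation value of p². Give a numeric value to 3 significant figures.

p² u = −ħ² d²u/dx²; ⟨p²⟩ = −ħ² ∫ u*·u'' dx / ∫|u|² dx.
Differentiate x²·exp(−λ·x) with the product rule; every integrand then reduces to terms xʲ·e^(−2λx) on [0, ∞), with ∫₀^∞ xʲ·e^(−2λx) dx = j!/(2λ)^(j+1).
State is unnormalized: ∫|u|² dx = 0.0053248, and ∫u*·(−ħ² u'') dx = 0.012843, so ⟨p²⟩ = 0.012843 / 0.0053248.
⟨p²⟩ = 2.4120.

2.41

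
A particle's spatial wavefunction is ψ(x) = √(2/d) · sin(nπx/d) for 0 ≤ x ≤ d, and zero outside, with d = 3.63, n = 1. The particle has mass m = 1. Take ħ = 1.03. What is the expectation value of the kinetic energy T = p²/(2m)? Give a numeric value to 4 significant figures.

T = −(ħ²/2m) d²/dx², so ⟨T⟩ = −(ħ²/2m) ∫ ψ*·ψ'' dx; with m = 1.
d/dx sin(nπx/d) = (nπ/d)·cos(nπx/d) and d²/dx² sin(nπx/d) = −(nπ/d)²·sin(nπx/d); on 0 ≤ x ≤ d, ∫sin²(nπx/d) dx = d/2 and ∫sin(nπx/d)·cos(nπx/d) dx = 0.
⟨T⟩ = 0.39731.

0.3973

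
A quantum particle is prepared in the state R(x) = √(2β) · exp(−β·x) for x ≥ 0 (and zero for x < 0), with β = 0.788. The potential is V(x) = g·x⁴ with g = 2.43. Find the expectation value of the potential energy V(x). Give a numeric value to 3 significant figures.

9.45

⟨V⟩ = ∫ V(x)·|R|² dx.
Every integrand reduces to terms xʲ·e^(−2βx) on [0, ∞); use ∫₀^∞ xʲ·e^(−2βx) dx = j!/(2β)^(j+1).
⟨V⟩ = 9.4535.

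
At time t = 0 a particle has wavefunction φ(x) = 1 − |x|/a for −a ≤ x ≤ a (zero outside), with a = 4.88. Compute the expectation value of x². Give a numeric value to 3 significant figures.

2.38

⟨x²⟩ = ∫ x²·|φ|² dx / ∫|φ|² dx (integrals over the domain).
φ is even, so ∫ over [−a, a] = 2∫₀ᵃ with φ = 1 − x/a there: ∫₀ᵃ (1 − x/a)² dx = a/3, ∫₀ᵃ x²(1 − x/a)² dx = a³/30, ∫₀ᵃ x⁴(1 − x/a)² dx = a⁵/105.
State is unnormalized: ∫|φ|² dx = 3.2533, and ∫φ*·x²·φ dx = 7.7476, so ⟨x²⟩ = 7.7476 / 3.2533.
⟨x²⟩ = 2.3814.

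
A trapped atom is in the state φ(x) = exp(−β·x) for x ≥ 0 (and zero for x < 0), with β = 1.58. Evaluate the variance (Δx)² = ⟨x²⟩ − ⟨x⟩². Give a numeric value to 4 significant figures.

Compute ⟨x⟩ and ⟨x²⟩ separately, then (Δx)² = ⟨x²⟩ − ⟨x⟩².
Every integrand reduces to terms xʲ·e^(−2βx) on [0, ∞); use ∫₀^∞ xʲ·e^(−2βx) dx = j!/(2β)^(j+1).
Normalization: ∫|φ|² dx = 0.31646.
⟨x⟩ = 0.31646 and ⟨x²⟩ = 0.20029.
(Δx)² = 0.20029 − (0.31646)² = 0.10014.

0.1001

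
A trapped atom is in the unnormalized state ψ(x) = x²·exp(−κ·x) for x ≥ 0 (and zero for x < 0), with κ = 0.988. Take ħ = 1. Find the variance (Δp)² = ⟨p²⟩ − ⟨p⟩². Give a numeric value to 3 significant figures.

Compute ⟨p⟩ and ⟨p²⟩ separately; (Δp)² = ⟨p²⟩ − ⟨p⟩².
Differentiate x²·exp(−κ·x) with the product rule; every integrand then reduces to terms xʲ·e^(−2κx) on [0, ∞), with ∫₀^∞ xʲ·e^(−2κx) dx = j!/(2κ)^(j+1).
Normalization: ∫|ψ|² dx = 0.79667.
⟨p⟩ = 0.0000 and ⟨p²⟩ = 0.32538.
(Δp)² = 0.32538 − (0.0000)² = 0.32538.

0.325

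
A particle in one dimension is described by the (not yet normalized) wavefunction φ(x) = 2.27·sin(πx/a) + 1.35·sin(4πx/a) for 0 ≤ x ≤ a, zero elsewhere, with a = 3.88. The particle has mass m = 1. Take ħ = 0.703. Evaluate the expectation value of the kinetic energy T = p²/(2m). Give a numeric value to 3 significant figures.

0.797

T = −(ħ²/2m) d²/dx², so ⟨T⟩ = −(ħ²/2m) ∫ φ*·φ'' dx / ∫|φ|² dx; with m = 1.
d²/dx² sin(jπx/a) = −(jπ/a)²·sin(jπx/a); on 0 ≤ x ≤ a, ∫sin²(jπx/a) dx = a/2 and ∫sin(jπx/a)·sin(lπx/a) dx = 0 for j ≠ l, so only diagonal terms survive in ∫|φ|² and ∫φ·φ″; ∫φ·φ′ dx = [φ²/2] between the walls = 0.
State is unnormalized: ∫|φ|² dx = 13.532, and ∫φ*·(−ħ²/2m · φ'') dx = 10.784, so ⟨T⟩ = 10.784 / 13.532.
⟨T⟩ = 0.79690.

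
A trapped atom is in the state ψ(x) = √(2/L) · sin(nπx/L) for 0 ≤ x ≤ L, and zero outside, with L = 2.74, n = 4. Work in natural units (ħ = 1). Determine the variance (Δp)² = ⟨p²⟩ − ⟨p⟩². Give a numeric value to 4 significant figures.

Compute ⟨p⟩ and ⟨p²⟩ separately; (Δp)² = ⟨p²⟩ − ⟨p⟩².
d/dx sin(nπx/L) = (nπ/L)·cos(nπx/L) and d²/dx² sin(nπx/L) = −(nπ/L)²·sin(nπx/L); on 0 ≤ x ≤ L, ∫sin²(nπx/L) dx = L/2 and ∫sin(nπx/L)·cos(nπx/L) dx = 0.
⟨p⟩ = 0.0000 and ⟨p²⟩ = 21.034.
(Δp)² = 21.034 − (0.0000)² = 21.034.

21.03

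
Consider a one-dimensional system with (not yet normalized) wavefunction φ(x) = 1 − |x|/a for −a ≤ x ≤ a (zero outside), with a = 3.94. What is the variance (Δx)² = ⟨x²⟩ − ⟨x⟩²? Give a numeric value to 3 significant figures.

Compute ⟨x⟩ and ⟨x²⟩ separately, then (Δx)² = ⟨x²⟩ − ⟨x⟩².
φ is even, so ∫ over [−a, a] = 2∫₀ᵃ with φ = 1 − x/a there: ∫₀ᵃ (1 − x/a)² dx = a/3, ∫₀ᵃ x²(1 − x/a)² dx = a³/30, ∫₀ᵃ x⁴(1 − x/a)² dx = a⁵/105.
Normalization: ∫|φ|² dx = 2.6267.
⟨x⟩ = 0.0000 and ⟨x²⟩ = 1.5524.
(Δx)² = 1.5524 − (0.0000)² = 1.5524.

1.55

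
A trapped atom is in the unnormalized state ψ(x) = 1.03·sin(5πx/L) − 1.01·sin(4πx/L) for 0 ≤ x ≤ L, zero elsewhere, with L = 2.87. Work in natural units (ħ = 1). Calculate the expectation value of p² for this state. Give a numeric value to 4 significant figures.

24.67

p² ψ = −ħ² d²ψ/dx²; ⟨p²⟩ = −ħ² ∫ ψ*·ψ'' dx / ∫|ψ|² dx.
d²/dx² sin(jπx/L) = −(jπ/L)²·sin(jπx/L); on 0 ≤ x ≤ L, ∫sin²(jπx/L) dx = L/2 and ∫sin(jπx/L)·sin(lπx/L) dx = 0 for j ≠ l, so only diagonal terms survive in ∫|ψ|² and ∫ψ·ψ″; ∫ψ·ψ′ dx = [ψ²/2] between the walls = 0.
State is unnormalized: ∫|ψ|² dx = 2.9862, and ∫ψ*·(−ħ² ψ'') dx = 73.668, so ⟨p²⟩ = 73.668 / 2.9862.
⟨p²⟩ = 24.669.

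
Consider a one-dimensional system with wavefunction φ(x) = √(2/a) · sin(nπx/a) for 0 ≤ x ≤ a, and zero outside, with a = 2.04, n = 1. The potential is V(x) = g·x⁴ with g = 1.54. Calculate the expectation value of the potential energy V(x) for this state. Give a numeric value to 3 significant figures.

⟨V⟩ = ∫ V(x)·|φ|² dx.
With sin²θ = (1 − cos2θ)/2 on 0 ≤ x ≤ a: ∫sin²(nπx/a) dx = a/2, ∫x·sin²(nπx/a) dx = a²/4, ∫x²·sin²(nπx/a) dx = a³·(1/6 − 1/(4n²π²)); higher powers xᵏ the same way, integrating xᵏ·cos(2nπx/a) by parts.
⟨V⟩ = 3.0426.

3.04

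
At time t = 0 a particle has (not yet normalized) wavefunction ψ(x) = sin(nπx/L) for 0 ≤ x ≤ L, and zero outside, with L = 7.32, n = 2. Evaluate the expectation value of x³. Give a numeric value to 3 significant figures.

⟨x³⟩ = ∫ x³·|ψ|² dx / ∫|ψ|² dx (integrals over the domain).
With sin²θ = (1 − cos2θ)/2 on 0 ≤ x ≤ L: ∫sin²(nπx/L) dx = L/2, ∫x·sin²(nπx/L) dx = L²/4, ∫x²·sin²(nπx/L) dx = L³·(1/6 − 1/(4n²π²)); higher powers xᵏ the same way, integrating xᵏ·cos(2nπx/L) by parts.
State is unnormalized: ∫|ψ|² dx = 3.6600, and ∫ψ*·x³·ψ dx = 331.61, so ⟨x³⟩ = 331.61 / 3.6600.
⟨x³⟩ = 90.604.

90.6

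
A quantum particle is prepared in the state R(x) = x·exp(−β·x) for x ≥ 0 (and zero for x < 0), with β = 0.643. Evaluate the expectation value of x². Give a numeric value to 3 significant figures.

7.26

⟨x²⟩ = ∫ x²·|R|² dx / ∫|R|² dx (integrals over the domain).
Every integrand reduces to terms xʲ·e^(−2βx) on [0, ∞); use ∫₀^∞ xʲ·e^(−2βx) dx = j!/(2β)^(j+1).
State is unnormalized: ∫|R|² dx = 0.94039, and ∫R*·x²·R dx = 6.8235, so ⟨x²⟩ = 6.8235 / 0.94039.
⟨x²⟩ = 7.2560.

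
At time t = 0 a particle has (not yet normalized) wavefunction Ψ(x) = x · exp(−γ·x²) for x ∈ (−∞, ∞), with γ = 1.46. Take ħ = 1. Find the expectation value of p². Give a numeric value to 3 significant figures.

4.38

p² Ψ = −ħ² d²Ψ/dx²; ⟨p²⟩ = −ħ² ∫ Ψ*·Ψ'' dx / ∫|Ψ|² dx.
Expand each integrand as polynomial × e^(−2γx²) and use ∫x^(2j)·e^(−2γx²) dx = (2j−1)!!/(4γ)^j · √(π/(2γ)), odd powers → 0; here √(π/(2γ)) = 1.0373. Differentiate with the product rule, d/dx e^(−γx²) = −2γx·e^(−γx²).
State is unnormalized: ∫|Ψ|² dx = 0.17761, and ∫Ψ*·(−ħ² Ψ'') dx = 0.77794, so ⟨p²⟩ = 0.77794 / 0.17761.
⟨p²⟩ = 4.3800.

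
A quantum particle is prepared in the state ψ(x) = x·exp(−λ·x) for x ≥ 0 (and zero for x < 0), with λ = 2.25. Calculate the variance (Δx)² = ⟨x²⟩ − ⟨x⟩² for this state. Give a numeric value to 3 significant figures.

Compute ⟨x⟩ and ⟨x²⟩ separately, then (Δx)² = ⟨x²⟩ − ⟨x⟩².
Every integrand reduces to terms xʲ·e^(−2λx) on [0, ∞); use ∫₀^∞ xʲ·e^(−2λx) dx = j!/(2λ)^(j+1).
Normalization: ∫|ψ|² dx = 0.021948.
⟨x⟩ = 0.66667 and ⟨x²⟩ = 0.59259.
(Δx)² = 0.59259 − (0.66667)² = 0.14815.

0.148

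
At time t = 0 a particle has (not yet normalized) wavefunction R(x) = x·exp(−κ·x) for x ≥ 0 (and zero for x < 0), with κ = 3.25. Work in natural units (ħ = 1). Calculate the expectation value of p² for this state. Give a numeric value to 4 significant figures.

p² R = −ħ² d²R/dx²; ⟨p²⟩ = −ħ² ∫ R*·R'' dx / ∫|R|² dx.
Differentiate x·exp(−κ·x) with the product rule; every integrand then reduces to terms xʲ·e^(−2κx) on [0, ∞), with ∫₀^∞ xʲ·e^(−2κx) dx = j!/(2κ)^(j+1).
State is unnormalized: ∫|R|² dx = 0.0072827, and ∫R*·(−ħ² R'') dx = 0.076923, so ⟨p²⟩ = 0.076923 / 0.0072827.
⟨p²⟩ = 10.563.

10.56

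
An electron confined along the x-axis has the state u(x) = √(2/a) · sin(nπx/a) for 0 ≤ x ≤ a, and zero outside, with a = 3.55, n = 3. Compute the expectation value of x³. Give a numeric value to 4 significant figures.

⟨x³⟩ = ∫ x³·|u|² dx (integrals over the domain).
With sin²θ = (1 − cos2θ)/2 on 0 ≤ x ≤ a: ∫sin²(nπx/a) dx = a/2, ∫x·sin²(nπx/a) dx = a²/4, ∫x²·sin²(nπx/a) dx = a³·(1/6 − 1/(4n²π²)); higher powers xᵏ the same way, integrating xᵏ·cos(2nπx/a) by parts.
⟨x³⟩ = 10.807.

10.81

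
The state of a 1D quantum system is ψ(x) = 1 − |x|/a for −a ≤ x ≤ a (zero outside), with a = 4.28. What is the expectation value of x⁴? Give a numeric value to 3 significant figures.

9.59

⟨x⁴⟩ = ∫ x⁴·|ψ|² dx / ∫|ψ|² dx (integrals over the domain).
ψ is even, so ∫ over [−a, a] = 2∫₀ᵃ with ψ = 1 − x/a there: ∫₀ᵃ (1 − x/a)² dx = a/3, ∫₀ᵃ x²(1 − x/a)² dx = a³/30, ∫₀ᵃ x⁴(1 − x/a)² dx = a⁵/105.
State is unnormalized: ∫|ψ|² dx = 2.8533, and ∫ψ*·x⁴·ψ dx = 27.356, so ⟨x⁴⟩ = 27.356 / 2.8533.
⟨x⁴⟩ = 9.5875.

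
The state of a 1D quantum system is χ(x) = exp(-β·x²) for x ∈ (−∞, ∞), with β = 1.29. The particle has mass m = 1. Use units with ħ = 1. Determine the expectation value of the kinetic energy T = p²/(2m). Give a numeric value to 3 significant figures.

T = −(ħ²/2m) d²/dx², so ⟨T⟩ = −(ħ²/2m) ∫ χ*·χ'' dx / ∫|χ|² dx; with m = 1.
Gaussian moments: ∫x^(2j)·e^(−2βx²) dx = (2j−1)!!/(4β)^j · √(π/(2β)), odd powers integrate to 0; here √(π/(2β)) = 1.1035. Derivatives: d/dx e^(−βx²) = −2βx·e^(−βx²), d²/dx² e^(−βx²) = (4β²x² − 2β)·e^(−βx²).
State is unnormalized: ∫|χ|² dx = 1.1035, and ∫χ*·(−ħ²/2m · χ'') dx = 0.71175, so ⟨T⟩ = 0.71175 / 1.1035.
⟨T⟩ = 0.64500.

0.645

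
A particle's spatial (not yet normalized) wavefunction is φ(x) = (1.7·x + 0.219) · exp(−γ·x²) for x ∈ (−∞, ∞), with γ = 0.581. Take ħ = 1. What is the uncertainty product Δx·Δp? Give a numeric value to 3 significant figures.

Δx = √(⟨x²⟩−⟨x⟩²), Δp = √(⟨p²⟩−⟨p⟩²).
Expand each integrand as polynomial × e^(−2γx²) and use ∫x^(2j)·e^(−2γx²) dx = (2j−1)!!/(4γ)^j · √(π/(2γ)), odd powers → 0; here √(π/(2γ)) = 1.6443. Differentiate with the product rule, d/dx e^(−γx²) = −2γx·e^(−γx²).
Normalization: ∫|φ|² dx = 2.1236.
⟨x⟩ = 0.24808, ⟨x²⟩ = 1.2589 ⇒ Δx = 1.0942.
⟨p⟩ = 0.0000, ⟨p²⟩ = 1.6998 ⇒ Δp = 1.3038.
Δx·Δp = 1.4267.

1.43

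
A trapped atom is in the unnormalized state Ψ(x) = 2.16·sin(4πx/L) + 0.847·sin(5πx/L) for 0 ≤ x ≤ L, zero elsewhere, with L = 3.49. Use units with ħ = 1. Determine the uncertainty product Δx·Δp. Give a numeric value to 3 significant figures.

Δx = √(⟨x²⟩−⟨x⟩²), Δp = √(⟨p²⟩−⟨p⟩²).
On 0 ≤ x ≤ L (j ≠ l): ∫sin²(jπx/L) dx = L/2, ∫sin(jπx/L)·sin(lπx/L) dx = 0; diagonal moments ∫x·sin²(jπx/L) dx = L²/4, ∫x²·sin²(jπx/L) dx = L³·(1/6 − 1/(4j²π²)); cross terms ∫x·sin(jπx/L)·sin(lπx/L) dx = 0 for j + l even and −4jlL²/(π²(j² − l²)²) for j + l odd, ∫x²·sin(jπx/L)·sin(lπx/L) dx = (−1)^(j+l)·4jlL³/(π²(j² − l²)²); higher powers the same way via product-to-sum and parts. d²/dx² sin(jπx/L) = −(jπ/L)²·sin(jπx/L); on 0 ≤ x ≤ L, ∫sin²(jπx/L) dx = L/2 and ∫sin(jπx/L)·sin(lπx/L) dx = 0 for j ≠ l, so only diagonal terms survive in ∫|Ψ|² and ∫Ψ·Ψ″; ∫Ψ·Ψ′ dx = [Ψ²/2] between the walls = 0.
Normalization: ∫|Ψ|² dx = 9.3934.
⟨x⟩ = 1.2702, ⟨x²⟩ = 2.3663 ⇒ Δx = 0.86768.
⟨p⟩ = 0.0000, ⟨p²⟩ = 13.937 ⇒ Δp = 3.7332.
Δx·Δp = 3.2392.

3.24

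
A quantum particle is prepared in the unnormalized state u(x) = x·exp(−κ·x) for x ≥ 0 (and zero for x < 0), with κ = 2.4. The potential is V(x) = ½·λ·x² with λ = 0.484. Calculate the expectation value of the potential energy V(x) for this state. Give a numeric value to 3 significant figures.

0.126

⟨V⟩ = ∫ V(x)·|u|² dx / ∫|u|² dx.
Every integrand reduces to terms xʲ·e^(−2κx) on [0, ∞); use ∫₀^∞ xʲ·e^(−2κx) dx = j!/(2κ)^(j+1).
State is unnormalized: ∫|u|² dx = 0.018084, and ∫u*·V(x)·u dx = 0.0022794, so ⟨V⟩ = 0.0022794 / 0.018084.
⟨V⟩ = 0.12604.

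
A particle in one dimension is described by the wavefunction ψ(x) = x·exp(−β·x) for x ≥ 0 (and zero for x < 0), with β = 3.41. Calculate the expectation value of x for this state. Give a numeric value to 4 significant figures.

0.4399

⟨x⟩ = ∫ x·|ψ|² dx / ∫|ψ|² dx (integrals over the domain).
Every integrand reduces to terms xʲ·e^(−2βx) on [0, ∞); use ∫₀^∞ xʲ·e^(−2βx) dx = j!/(2β)^(j+1).
State is unnormalized: ∫|ψ|² dx = 0.0063049, and ∫ψ*·x·ψ dx = 0.0027734, so ⟨x⟩ = 0.0027734 / 0.0063049.
⟨x⟩ = 0.43988.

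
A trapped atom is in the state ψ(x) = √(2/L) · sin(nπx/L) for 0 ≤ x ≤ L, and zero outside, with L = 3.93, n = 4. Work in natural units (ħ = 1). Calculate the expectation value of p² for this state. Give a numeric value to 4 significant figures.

10.22

p² ψ = −ħ² d²ψ/dx²; ⟨p²⟩ = −ħ² ∫ ψ*·ψ'' dx.
d/dx sin(nπx/L) = (nπ/L)·cos(nπx/L) and d²/dx² sin(nπx/L) = −(nπ/L)²·sin(nπx/L); on 0 ≤ x ≤ L, ∫sin²(nπx/L) dx = L/2 and ∫sin(nπx/L)·cos(nπx/L) dx = 0.
⟨p²⟩ = 10.224.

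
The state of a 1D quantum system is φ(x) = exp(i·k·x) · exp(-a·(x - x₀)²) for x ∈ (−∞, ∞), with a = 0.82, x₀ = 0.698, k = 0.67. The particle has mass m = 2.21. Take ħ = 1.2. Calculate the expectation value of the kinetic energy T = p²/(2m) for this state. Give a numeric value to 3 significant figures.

T = −(ħ²/2m) d²/dx², so ⟨T⟩ = −(ħ²/2m) ∫ φ*·φ'' dx / ∫|φ|² dx; with m = 2.21.
Gaussian moments (u = x − x₀): ∫u^(2j)·e^(−2au²) du = (2j−1)!!/(4a)^j · √(π/(2a)), odd powers integrate to 0; here √(π/(2a)) = 1.3841. Derivatives: φ′ = (ik − 2au)·φ, φ″ = ((ik − 2au)² − 2a)·φ; the odd-in-u pieces drop out.
State is unnormalized: ∫|φ|² dx = 1.3841, and ∫φ*·(−ħ²/2m · φ'') dx = 0.57216, so ⟨T⟩ = 0.57216 / 1.3841.
⟨T⟩ = 0.41340.

0.413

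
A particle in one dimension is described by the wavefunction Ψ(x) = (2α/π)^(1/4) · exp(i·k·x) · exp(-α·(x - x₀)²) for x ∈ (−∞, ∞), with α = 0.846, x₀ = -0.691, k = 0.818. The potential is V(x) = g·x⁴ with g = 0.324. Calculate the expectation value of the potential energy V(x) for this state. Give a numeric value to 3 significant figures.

0.433

⟨V⟩ = ∫ V(x)·|Ψ|² dx.
Gaussian moments (u = x − x₀): ∫u^(2j)·e^(−2αu²) du = (2j−1)!!/(4α)^j · √(π/(2α)), odd powers integrate to 0; here √(π/(2α)) = 1.3626.
⟨V⟩ = 0.43305.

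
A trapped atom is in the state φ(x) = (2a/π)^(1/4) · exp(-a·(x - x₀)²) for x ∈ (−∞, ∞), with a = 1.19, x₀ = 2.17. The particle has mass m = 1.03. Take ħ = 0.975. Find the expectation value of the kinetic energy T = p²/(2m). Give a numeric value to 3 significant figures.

0.549

T = −(ħ²/2m) d²/dx², so ⟨T⟩ = −(ħ²/2m) ∫ φ*·φ'' dx; with m = 1.03.
Gaussian moments (u = x − x₀): ∫u^(2j)·e^(−2au²) du = (2j−1)!!/(4a)^j · √(π/(2a)), odd powers integrate to 0; here √(π/(2a)) = 1.1489. Derivatives: d/dx e^(−au²) = −2au·e^(−au²), d²/dx² e^(−au²) = (4a²u² − 2a)·e^(−au²).
⟨T⟩ = 0.54915.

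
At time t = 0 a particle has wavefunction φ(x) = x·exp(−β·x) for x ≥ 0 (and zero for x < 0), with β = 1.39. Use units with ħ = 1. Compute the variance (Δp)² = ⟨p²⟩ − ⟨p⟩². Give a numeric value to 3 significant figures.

1.93

Compute ⟨p⟩ and ⟨p²⟩ separately; (Δp)² = ⟨p²⟩ − ⟨p⟩².
Differentiate x·exp(−β·x) with the product rule; every integrand then reduces to terms xʲ·e^(−2βx) on [0, ∞), with ∫₀^∞ xʲ·e^(−2βx) dx = j!/(2β)^(j+1).
Normalization: ∫|φ|² dx = 0.093088.
⟨p⟩ = 0.0000 and ⟨p²⟩ = 1.9321.
(Δp)² = 1.9321 − (0.0000)² = 1.9321.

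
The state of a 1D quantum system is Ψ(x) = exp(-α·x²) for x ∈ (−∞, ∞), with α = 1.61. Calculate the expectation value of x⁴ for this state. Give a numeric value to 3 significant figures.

⟨x⁴⟩ = ∫ x⁴·|Ψ|² dx / ∫|Ψ|² dx (integrals over the domain).
Gaussian moments: ∫x^(2j)·e^(−2αx²) dx = (2j−1)!!/(4α)^j · √(π/(2α)), odd powers integrate to 0; here √(π/(2α)) = 0.98775.
State is unnormalized: ∫|Ψ|² dx = 0.98775, and ∫Ψ*·x⁴·Ψ dx = 0.071449, so ⟨x⁴⟩ = 0.071449 / 0.98775.
⟨x⁴⟩ = 0.072335.

0.0723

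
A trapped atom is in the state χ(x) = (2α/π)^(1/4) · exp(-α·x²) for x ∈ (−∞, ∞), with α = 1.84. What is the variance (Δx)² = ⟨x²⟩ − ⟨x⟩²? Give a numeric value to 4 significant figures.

0.1359

Compute ⟨x⟩ and ⟨x²⟩ separately, then (Δx)² = ⟨x²⟩ − ⟨x⟩².
Gaussian moments: ∫x^(2j)·e^(−2αx²) dx = (2j−1)!!/(4α)^j · √(π/(2α)), odd powers integrate to 0; here √(π/(2α)) = 0.92396.
⟨x⟩ = 0.0000 and ⟨x²⟩ = 0.13587.
(Δx)² = 0.13587 − (0.0000)² = 0.13587.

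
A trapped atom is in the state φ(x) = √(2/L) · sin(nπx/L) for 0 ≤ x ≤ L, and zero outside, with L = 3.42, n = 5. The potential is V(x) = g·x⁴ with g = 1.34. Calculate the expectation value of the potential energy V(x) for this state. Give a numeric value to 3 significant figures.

35.9

⟨V⟩ = ∫ V(x)·|φ|² dx.
With sin²θ = (1 − cos2θ)/2 on 0 ≤ x ≤ L: ∫sin²(nπx/L) dx = L/2, ∫x·sin²(nπx/L) dx = L²/4, ∫x²·sin²(nπx/L) dx = L³·(1/6 − 1/(4n²π²)); higher powers xᵏ the same way, integrating xᵏ·cos(2nπx/L) by parts.
⟨V⟩ = 35.925.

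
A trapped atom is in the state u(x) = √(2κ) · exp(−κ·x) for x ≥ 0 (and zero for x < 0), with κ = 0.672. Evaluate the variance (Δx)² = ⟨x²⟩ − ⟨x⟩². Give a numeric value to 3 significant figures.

0.554

Compute ⟨x⟩ and ⟨x²⟩ separately, then (Δx)² = ⟨x²⟩ − ⟨x⟩².
Every integrand reduces to terms xʲ·e^(−2κx) on [0, ∞); use ∫₀^∞ xʲ·e^(−2κx) dx = j!/(2κ)^(j+1).
⟨x⟩ = 0.74405 and ⟨x²⟩ = 1.1072.
(Δx)² = 1.1072 − (0.74405)² = 0.55361.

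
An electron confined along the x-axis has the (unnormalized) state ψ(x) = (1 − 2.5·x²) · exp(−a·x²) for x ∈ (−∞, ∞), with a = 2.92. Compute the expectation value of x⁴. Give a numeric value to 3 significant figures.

⟨x⁴⟩ = ∫ x⁴·|ψ|² dx / ∫|ψ|² dx (integrals over the domain).
Expand each integrand as polynomial × e^(−2ax²) and use ∫x^(2j)·e^(−2ax²) dx = (2j−1)!!/(4a)^j · √(π/(2a)), odd powers → 0; here √(π/(2a)) = 0.73345.
State is unnormalized: ∫|ψ|² dx = 0.52028, and ∫ψ*·x⁴·ψ dx = 0.0074687, so ⟨x⁴⟩ = 0.0074687 / 0.52028.
⟨x⁴⟩ = 0.014355.

0.0144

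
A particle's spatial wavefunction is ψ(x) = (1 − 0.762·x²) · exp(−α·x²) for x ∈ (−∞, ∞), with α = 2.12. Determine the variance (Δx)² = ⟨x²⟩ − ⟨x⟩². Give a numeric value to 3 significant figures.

Compute ⟨x⟩ and ⟨x²⟩ separately, then (Δx)² = ⟨x²⟩ − ⟨x⟩².
Expand each integrand as polynomial × e^(−2αx²) and use ∫x^(2j)·e^(−2αx²) dx = (2j−1)!!/(4α)^j · √(π/(2α)), odd powers → 0; here √(π/(2α)) = 0.86078.
Normalization: ∫|ψ|² dx = 0.72693.
⟨x⟩ = 0.0000 and ⟨x²⟩ = 0.081264.
(Δx)² = 0.081264 − (0.0000)² = 0.081264.

0.0813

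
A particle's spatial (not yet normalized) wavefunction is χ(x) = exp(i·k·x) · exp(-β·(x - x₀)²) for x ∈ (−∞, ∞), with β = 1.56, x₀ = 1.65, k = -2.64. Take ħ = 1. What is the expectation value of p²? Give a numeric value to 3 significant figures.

8.53

p² χ = −ħ² d²χ/dx²; ⟨p²⟩ = −ħ² ∫ χ*·χ'' dx / ∫|χ|² dx.
Gaussian moments (u = x − x₀): ∫u^(2j)·e^(−2βu²) du = (2j−1)!!/(4β)^j · √(π/(2β)), odd powers integrate to 0; here √(π/(2β)) = 1.0035. Derivatives: χ′ = (ik − 2βu)·χ, χ″ = ((ik − 2βu)² − 2β)·χ; the odd-in-u pieces drop out.
State is unnormalized: ∫|χ|² dx = 1.0035, and ∫χ*·(−ħ² χ'') dx = 8.5591, so ⟨p²⟩ = 8.5591 / 1.0035.
⟨p²⟩ = 8.5296.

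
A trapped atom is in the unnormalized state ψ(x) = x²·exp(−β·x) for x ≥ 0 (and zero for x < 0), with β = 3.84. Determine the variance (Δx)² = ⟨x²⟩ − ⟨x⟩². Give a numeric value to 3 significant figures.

Compute ⟨x⟩ and ⟨x²⟩ separately, then (Δx)² = ⟨x²⟩ − ⟨x⟩².
Every integrand reduces to terms xʲ·e^(−2βx) on [0, ∞); use ∫₀^∞ xʲ·e^(−2βx) dx = j!/(2β)^(j+1).
Normalization: ∫|ψ|² dx = 0.00089827.
⟨x⟩ = 0.65104 and ⟨x²⟩ = 0.50863.
(Δx)² = 0.50863 − (0.65104)² = 0.084771.

0.0848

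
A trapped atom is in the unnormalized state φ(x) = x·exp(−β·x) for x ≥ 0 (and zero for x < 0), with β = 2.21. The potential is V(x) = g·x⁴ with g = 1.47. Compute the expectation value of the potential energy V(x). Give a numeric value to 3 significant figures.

⟨V⟩ = ∫ V(x)·|φ|² dx / ∫|φ|² dx.
Every integrand reduces to terms xʲ·e^(−2βx) on [0, ∞); use ∫₀^∞ xʲ·e^(−2βx) dx = j!/(2β)^(j+1).
State is unnormalized: ∫|φ|² dx = 0.023161, and ∫φ*·V(x)·φ dx = 0.032114, so ⟨V⟩ = 0.032114 / 0.023161.
⟨V⟩ = 1.3865.

1.39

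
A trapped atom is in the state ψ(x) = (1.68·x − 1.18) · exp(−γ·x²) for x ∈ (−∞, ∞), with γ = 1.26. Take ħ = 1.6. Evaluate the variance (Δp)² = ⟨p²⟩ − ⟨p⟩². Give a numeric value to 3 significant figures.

Compute ⟨p⟩ and ⟨p²⟩ separately; (Δp)² = ⟨p²⟩ − ⟨p⟩².
Expand each integrand as polynomial × e^(−2γx²) and use ∫x^(2j)·e^(−2γx²) dx = (2j−1)!!/(4γ)^j · √(π/(2γ)), odd powers → 0; here √(π/(2γ)) = 1.1165. Differentiate with the product rule, d/dx e^(−γx²) = −2γx·e^(−γx²).
Normalization: ∫|ψ|² dx = 2.1799.
⟨p⟩ = 0.0000 and ⟨p²⟩ = 5.0760.
(Δp)² = 5.0760 − (0.0000)² = 5.0760.

5.08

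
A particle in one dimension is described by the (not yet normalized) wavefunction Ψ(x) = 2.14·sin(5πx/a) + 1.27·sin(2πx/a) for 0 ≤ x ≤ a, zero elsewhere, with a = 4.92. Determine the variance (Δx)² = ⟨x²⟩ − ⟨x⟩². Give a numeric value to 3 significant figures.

Compute ⟨x⟩ and ⟨x²⟩ separately, then (Δx)² = ⟨x²⟩ − ⟨x⟩².
On 0 ≤ x ≤ a (j ≠ l): ∫sin²(jπx/a) dx = a/2, ∫sin(jπx/a)·sin(lπx/a) dx = 0; diagonal moments ∫x·sin²(jπx/a) dx = a²/4, ∫x²·sin²(jπx/a) dx = a³·(1/6 − 1/(4j²π²)); cross terms ∫x·sin(jπx/a)·sin(lπx/a) dx = 0 for j + l even and −4jla²/(π²(j² − l²)²) for j + l odd, ∫x²·sin(jπx/a)·sin(lπx/a) dx = (−1)^(j+l)·4jla³/(π²(j² − l²)²); higher powers the same way via product-to-sum and parts.
Normalization: ∫|Ψ|² dx = 15.234.
⟨x⟩ = 2.3806 and ⟨x²⟩ = 7.5621.
(Δx)² = 7.5621 − (2.3806)² = 1.8948.

1.89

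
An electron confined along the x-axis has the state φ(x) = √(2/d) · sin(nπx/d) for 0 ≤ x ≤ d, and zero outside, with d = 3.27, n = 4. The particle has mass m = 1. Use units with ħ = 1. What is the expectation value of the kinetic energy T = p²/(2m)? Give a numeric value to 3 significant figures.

T = −(ħ²/2m) d²/dx², so ⟨T⟩ = −(ħ²/2m) ∫ φ*·φ'' dx; with m = 1.
d/dx sin(nπx/d) = (nπ/d)·cos(nπx/d) and d²/dx² sin(nπx/d) = −(nπ/d)²·sin(nπx/d); on 0 ≤ x ≤ d, ∫sin²(nπx/d) dx = d/2 and ∫sin(nπx/d)·cos(nπx/d) dx = 0.
⟨T⟩ = 7.3840.

7.38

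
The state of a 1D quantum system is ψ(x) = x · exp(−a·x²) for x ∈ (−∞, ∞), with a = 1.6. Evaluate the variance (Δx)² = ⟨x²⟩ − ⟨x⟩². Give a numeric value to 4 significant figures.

0.4688

Compute ⟨x⟩ and ⟨x²⟩ separately, then (Δx)² = ⟨x²⟩ − ⟨x⟩².
Expand each integrand as polynomial × e^(−2ax²) and use ∫x^(2j)·e^(−2ax²) dx = (2j−1)!!/(4a)^j · √(π/(2a)), odd powers → 0; here √(π/(2a)) = 0.99083.
Normalization: ∫|ψ|² dx = 0.15482.
⟨x⟩ = 0.0000 and ⟨x²⟩ = 0.46875.
(Δx)² = 0.46875 − (0.0000)² = 0.46875.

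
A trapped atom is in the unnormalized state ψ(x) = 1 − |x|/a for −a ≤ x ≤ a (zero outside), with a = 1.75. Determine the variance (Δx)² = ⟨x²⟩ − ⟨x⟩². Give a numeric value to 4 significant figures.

Compute ⟨x⟩ and ⟨x²⟩ separately, then (Δx)² = ⟨x²⟩ − ⟨x⟩².
ψ is even, so ∫ over [−a, a] = 2∫₀ᵃ with ψ = 1 − x/a there: ∫₀ᵃ (1 − x/a)² dx = a/3, ∫₀ᵃ x²(1 − x/a)² dx = a³/30, ∫₀ᵃ x⁴(1 − x/a)² dx = a⁵/105.
Normalization: ∫|ψ|² dx = 1.1667.
⟨x⟩ = 0.0000 and ⟨x²⟩ = 0.30625.
(Δx)² = 0.30625 − (0.0000)² = 0.30625.

0.3063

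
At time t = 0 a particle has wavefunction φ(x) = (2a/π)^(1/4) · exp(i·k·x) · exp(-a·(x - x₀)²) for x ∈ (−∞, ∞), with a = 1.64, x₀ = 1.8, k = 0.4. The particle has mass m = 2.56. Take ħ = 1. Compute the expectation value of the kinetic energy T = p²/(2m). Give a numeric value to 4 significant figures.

T = −(ħ²/2m) d²/dx², so ⟨T⟩ = −(ħ²/2m) ∫ φ*·φ'' dx; with m = 2.56.
Gaussian moments (u = x − x₀): ∫u^(2j)·e^(−2au²) du = (2j−1)!!/(4a)^j · √(π/(2a)), odd powers integrate to 0; here √(π/(2a)) = 0.97867. Derivatives: φ′ = (ik − 2au)·φ, φ″ = ((ik − 2au)² − 2a)·φ; the odd-in-u pieces drop out.
⟨T⟩ = 0.35156.

0.3516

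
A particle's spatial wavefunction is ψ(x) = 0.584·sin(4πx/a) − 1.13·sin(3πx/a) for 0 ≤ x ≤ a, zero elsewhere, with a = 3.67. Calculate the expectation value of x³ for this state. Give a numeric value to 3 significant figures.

⟨x³⟩ = ∫ x³·|ψ|² dx / ∫|ψ|² dx (integrals over the domain).
On 0 ≤ x ≤ a (j ≠ l): ∫sin²(jπx/a) dx = a/2, ∫sin(jπx/a)·sin(lπx/a) dx = 0; diagonal moments ∫x·sin²(jπx/a) dx = a²/4, ∫x²·sin²(jπx/a) dx = a³·(1/6 − 1/(4j²π²)); cross terms ∫x·sin(jπx/a)·sin(lπx/a) dx = 0 for j + l even and −4jla²/(π²(j² − l²)²) for j + l odd, ∫x²·sin(jπx/a)·sin(lπx/a) dx = (−1)^(j+l)·4jla³/(π²(j² − l²)²); higher powers the same way via product-to-sum and parts.
State is unnormalized: ∫|ψ|² dx = 2.9689, and ∫ψ*·x³·ψ dx = 56.470, so ⟨x³⟩ = 56.470 / 2.9689.
⟨x³⟩ = 19.020.

19.0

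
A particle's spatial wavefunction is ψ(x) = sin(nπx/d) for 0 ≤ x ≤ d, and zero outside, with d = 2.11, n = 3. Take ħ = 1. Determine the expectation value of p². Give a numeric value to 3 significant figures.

p² ψ = −ħ² d²ψ/dx²; ⟨p²⟩ = −ħ² ∫ ψ*·ψ'' dx / ∫|ψ|² dx.
d/dx sin(nπx/d) = (nπ/d)·cos(nπx/d) and d²/dx² sin(nπx/d) = −(nπ/d)²·sin(nπx/d); on 0 ≤ x ≤ d, ∫sin²(nπx/d) dx = d/2 and ∫sin(nπx/d)·cos(nπx/d) dx = 0.
State is unnormalized: ∫|ψ|² dx = 1.0550, and ∫ψ*·(−ħ² ψ'') dx = 21.049, so ⟨p²⟩ = 21.049 / 1.0550.
⟨p²⟩ = 19.952.

20.0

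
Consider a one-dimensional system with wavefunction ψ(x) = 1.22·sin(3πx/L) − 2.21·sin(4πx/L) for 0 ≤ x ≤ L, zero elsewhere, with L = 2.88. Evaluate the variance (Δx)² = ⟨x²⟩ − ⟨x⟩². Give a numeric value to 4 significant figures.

Compute ⟨x⟩ and ⟨x²⟩ separately, then (Δx)² = ⟨x²⟩ − ⟨x⟩².
On 0 ≤ x ≤ L (j ≠ l): ∫sin²(jπx/L) dx = L/2, ∫sin(jπx/L)·sin(lπx/L) dx = 0; diagonal moments ∫x·sin²(jπx/L) dx = L²/4, ∫x²·sin²(jπx/L) dx = L³·(1/6 − 1/(4j²π²)); cross terms ∫x·sin(jπx/L)·sin(lπx/L) dx = 0 for j + l even and −4jlL²/(π²(j² − l²)²) for j + l odd, ∫x²·sin(jπx/L)·sin(lπx/L) dx = (−1)^(j+l)·4jlL³/(π²(j² − l²)²); higher powers the same way via product-to-sum and parts.
Normalization: ∫|ψ|² dx = 9.1764.
⟨x⟩ = 1.9238 and ⟨x²⟩ = 4.1270.
(Δx)² = 4.1270 − (1.9238)² = 0.42613.

0.4261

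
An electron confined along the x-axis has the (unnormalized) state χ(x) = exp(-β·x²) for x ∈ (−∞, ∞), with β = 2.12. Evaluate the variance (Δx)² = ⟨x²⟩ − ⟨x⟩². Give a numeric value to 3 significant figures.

Compute ⟨x⟩ and ⟨x²⟩ separately, then (Δx)² = ⟨x²⟩ − ⟨x⟩².
Gaussian moments: ∫x^(2j)·e^(−2βx²) dx = (2j−1)!!/(4β)^j · √(π/(2β)), odd powers integrate to 0; here √(π/(2β)) = 0.86078.
Normalization: ∫|χ|² dx = 0.86078.
⟨x⟩ = 0.0000 and ⟨x²⟩ = 0.11792.
(Δx)² = 0.11792 − (0.0000)² = 0.11792.

0.118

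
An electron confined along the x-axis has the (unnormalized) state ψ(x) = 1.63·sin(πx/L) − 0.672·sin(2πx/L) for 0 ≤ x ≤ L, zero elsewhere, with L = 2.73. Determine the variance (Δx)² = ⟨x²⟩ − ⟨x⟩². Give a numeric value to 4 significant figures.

Compute ⟨x⟩ and ⟨x²⟩ separately, then (Δx)² = ⟨x²⟩ − ⟨x⟩².
On 0 ≤ x ≤ L (j ≠ l): ∫sin²(jπx/L) dx = L/2, ∫sin(jπx/L)·sin(lπx/L) dx = 0; diagonal moments ∫x·sin²(jπx/L) dx = L²/4, ∫x²·sin²(jπx/L) dx = L³·(1/6 − 1/(4j²π²)); cross terms ∫x·sin(jπx/L)·sin(lπx/L) dx = 0 for j + l even and −4jlL²/(π²(j² − l²)²) for j + l odd, ∫x²·sin(jπx/L)·sin(lπx/L) dx = (−1)^(j+l)·4jlL³/(π²(j² − l²)²); higher powers the same way via product-to-sum and parts.
Normalization: ∫|ψ|² dx = 4.2431.
⟨x⟩ = 1.7116 and ⟨x²⟩ = 3.0940.
(Δx)² = 3.0940 − (1.7116)² = 0.16454.

0.1645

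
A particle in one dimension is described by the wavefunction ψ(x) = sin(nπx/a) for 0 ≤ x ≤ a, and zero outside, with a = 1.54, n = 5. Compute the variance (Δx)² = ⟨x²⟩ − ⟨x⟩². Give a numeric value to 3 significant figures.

Compute ⟨x⟩ and ⟨x²⟩ separately, then (Δx)² = ⟨x²⟩ − ⟨x⟩².
With sin²θ = (1 − cos2θ)/2 on 0 ≤ x ≤ a: ∫sin²(nπx/a) dx = a/2, ∫x·sin²(nπx/a) dx = a²/4, ∫x²·sin²(nπx/a) dx = a³·(1/6 − 1/(4n²π²)); higher powers xᵏ the same way, integrating xᵏ·cos(2nπx/a) by parts.
Normalization: ∫|ψ|² dx = 0.77000.
⟨x⟩ = 0.77000 and ⟨x²⟩ = 0.78573.
(Δx)² = 0.78573 − (0.77000)² = 0.19283.

0.193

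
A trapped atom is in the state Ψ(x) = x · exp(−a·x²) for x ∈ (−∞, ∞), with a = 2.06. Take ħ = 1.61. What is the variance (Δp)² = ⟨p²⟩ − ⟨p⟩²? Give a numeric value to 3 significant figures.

Compute ⟨p⟩ and ⟨p²⟩ separately; (Δp)² = ⟨p²⟩ − ⟨p⟩².
Expand each integrand as polynomial × e^(−2ax²) and use ∫x^(2j)·e^(−2ax²) dx = (2j−1)!!/(4a)^j · √(π/(2a)), odd powers → 0; here √(π/(2a)) = 0.87323. Differentiate with the product rule, d/dx e^(−ax²) = −2ax·e^(−ax²).
Normalization: ∫|Ψ|² dx = 0.10597.
⟨p⟩ = 0.0000 and ⟨p²⟩ = 16.019.
(Δp)² = 16.019 − (0.0000)² = 16.019.

16.0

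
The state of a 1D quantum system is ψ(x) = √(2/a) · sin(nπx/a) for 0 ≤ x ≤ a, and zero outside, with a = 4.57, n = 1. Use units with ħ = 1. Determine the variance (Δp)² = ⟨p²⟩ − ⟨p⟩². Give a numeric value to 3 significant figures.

0.473

Compute ⟨p⟩ and ⟨p²⟩ separately; (Δp)² = ⟨p²⟩ − ⟨p⟩².
d/dx sin(nπx/a) = (nπ/a)·cos(nπx/a) and d²/dx² sin(nπx/a) = −(nπ/a)²·sin(nπx/a); on 0 ≤ x ≤ a, ∫sin²(nπx/a) dx = a/2 and ∫sin(nπx/a)·cos(nπx/a) dx = 0.
⟨p⟩ = 0.0000 and ⟨p²⟩ = 0.47257.
(Δp)² = 0.47257 − (0.0000)² = 0.47257.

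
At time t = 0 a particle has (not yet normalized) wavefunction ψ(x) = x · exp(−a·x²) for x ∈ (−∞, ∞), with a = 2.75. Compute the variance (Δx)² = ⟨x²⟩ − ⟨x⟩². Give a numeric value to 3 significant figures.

Compute ⟨x⟩ and ⟨x²⟩ separately, then (Δx)² = ⟨x²⟩ − ⟨x⟩².
Expand each integrand as polynomial × e^(−2ax²) and use ∫x^(2j)·e^(−2ax²) dx = (2j−1)!!/(4a)^j · √(π/(2a)), odd powers → 0; here √(π/(2a)) = 0.75578.
Normalization: ∫|ψ|² dx = 0.068707.
⟨x⟩ = 0.0000 and ⟨x²⟩ = 0.27273.
(Δx)² = 0.27273 − (0.0000)² = 0.27273.

0.273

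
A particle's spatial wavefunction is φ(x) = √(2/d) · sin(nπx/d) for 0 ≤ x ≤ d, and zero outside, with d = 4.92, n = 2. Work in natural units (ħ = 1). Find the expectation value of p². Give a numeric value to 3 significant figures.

1.63

p² φ = −ħ² d²φ/dx²; ⟨p²⟩ = −ħ² ∫ φ*·φ'' dx.
d/dx sin(nπx/d) = (nπ/d)·cos(nπx/d) and d²/dx² sin(nπx/d) = −(nπ/d)²·sin(nπx/d); on 0 ≤ x ≤ d, ∫sin²(nπx/d) dx = d/2 and ∫sin(nπx/d)·cos(nπx/d) dx = 0.
⟨p²⟩ = 1.6309.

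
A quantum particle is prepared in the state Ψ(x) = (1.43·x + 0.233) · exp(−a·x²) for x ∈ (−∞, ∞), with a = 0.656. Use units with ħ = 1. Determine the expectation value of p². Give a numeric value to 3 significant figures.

p² Ψ = −ħ² d²Ψ/dx²; ⟨p²⟩ = −ħ² ∫ Ψ*·Ψ'' dx / ∫|Ψ|² dx.
Expand each integrand as polynomial × e^(−2ax²) and use ∫x^(2j)·e^(−2ax²) dx = (2j−1)!!/(4a)^j · √(π/(2a)), odd powers → 0; here √(π/(2a)) = 1.5474. Differentiate with the product rule, d/dx e^(−ax²) = −2ax·e^(−ax²).
State is unnormalized: ∫|Ψ|² dx = 1.2899, and ∫Ψ*·(−ħ² Ψ'') dx = 2.4283, so ⟨p²⟩ = 2.4283 / 1.2899.
⟨p²⟩ = 1.8826.

1.88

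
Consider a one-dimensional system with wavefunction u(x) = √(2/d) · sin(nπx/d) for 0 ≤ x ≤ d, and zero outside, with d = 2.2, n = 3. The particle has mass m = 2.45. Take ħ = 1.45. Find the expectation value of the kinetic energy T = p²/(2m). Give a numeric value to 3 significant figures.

7.87

T = −(ħ²/2m) d²/dx², so ⟨T⟩ = −(ħ²/2m) ∫ u*·u'' dx; with m = 2.45.
d/dx sin(nπx/d) = (nπ/d)·cos(nπx/d) and d²/dx² sin(nπx/d) = −(nπ/d)²·sin(nπx/d); on 0 ≤ x ≤ d, ∫sin²(nπx/d) dx = d/2 and ∫sin(nπx/d)·cos(nπx/d) dx = 0.
⟨T⟩ = 7.8748.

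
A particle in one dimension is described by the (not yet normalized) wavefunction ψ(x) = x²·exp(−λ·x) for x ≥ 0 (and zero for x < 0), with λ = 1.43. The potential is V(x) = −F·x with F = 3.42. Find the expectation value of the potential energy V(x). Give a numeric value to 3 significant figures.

-5.98

⟨V⟩ = ∫ V(x)·|ψ|² dx / ∫|ψ|² dx.
Every integrand reduces to terms xʲ·e^(−2λx) on [0, ∞); use ∫₀^∞ xʲ·e^(−2λx) dx = j!/(2λ)^(j+1).
State is unnormalized: ∫|ψ|² dx = 0.12542, and ∫ψ*·V(x)·ψ dx = -0.74991, so ⟨V⟩ = -0.74991 / 0.12542.
⟨V⟩ = -5.9790.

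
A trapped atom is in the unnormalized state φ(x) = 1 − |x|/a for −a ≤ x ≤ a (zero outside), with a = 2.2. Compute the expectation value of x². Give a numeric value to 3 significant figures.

⟨x²⟩ = ∫ x²·|φ|² dx / ∫|φ|² dx (integrals over the domain).
φ is even, so ∫ over [−a, a] = 2∫₀ᵃ with φ = 1 − x/a there: ∫₀ᵃ (1 − x/a)² dx = a/3, ∫₀ᵃ x²(1 − x/a)² dx = a³/30, ∫₀ᵃ x⁴(1 − x/a)² dx = a⁵/105.
State is unnormalized: ∫|φ|² dx = 1.4667, and ∫φ*·x²·φ dx = 0.70987, so ⟨x²⟩ = 0.70987 / 1.4667.
⟨x²⟩ = 0.48400.

0.484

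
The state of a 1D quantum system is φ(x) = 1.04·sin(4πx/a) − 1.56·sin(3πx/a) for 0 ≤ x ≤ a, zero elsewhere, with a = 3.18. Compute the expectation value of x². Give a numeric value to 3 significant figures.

5.17

⟨x²⟩ = ∫ x²·|φ|² dx / ∫|φ|² dx (integrals over the domain).
On 0 ≤ x ≤ a (j ≠ l): ∫sin²(jπx/a) dx = a/2, ∫sin(jπx/a)·sin(lπx/a) dx = 0; diagonal moments ∫x·sin²(jπx/a) dx = a²/4, ∫x²·sin²(jπx/a) dx = a³·(1/6 − 1/(4j²π²)); cross terms ∫x·sin(jπx/a)·sin(lπx/a) dx = 0 for j + l even and −4jla²/(π²(j² − l²)²) for j + l odd, ∫x²·sin(jπx/a)·sin(lπx/a) dx = (−1)^(j+l)·4jla³/(π²(j² − l²)²); higher powers the same way via product-to-sum and parts.
State is unnormalized: ∫|φ|² dx = 5.5892, and ∫φ*·x²·φ dx = 28.921, so ⟨x²⟩ = 28.921 / 5.5892.
⟨x²⟩ = 5.1745.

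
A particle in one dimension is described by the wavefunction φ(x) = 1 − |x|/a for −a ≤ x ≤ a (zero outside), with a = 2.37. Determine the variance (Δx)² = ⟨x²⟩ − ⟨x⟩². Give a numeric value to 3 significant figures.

Compute ⟨x⟩ and ⟨x²⟩ separately, then (Δx)² = ⟨x²⟩ − ⟨x⟩².
φ is even, so ∫ over [−a, a] = 2∫₀ᵃ with φ = 1 − x/a there: ∫₀ᵃ (1 − x/a)² dx = a/3, ∫₀ᵃ x²(1 − x/a)² dx = a³/30, ∫₀ᵃ x⁴(1 − x/a)² dx = a⁵/105.
Normalization: ∫|φ|² dx = 1.5800.
⟨x⟩ = 0.0000 and ⟨x²⟩ = 0.56169.
(Δx)² = 0.56169 − (0.0000)² = 0.56169.

0.562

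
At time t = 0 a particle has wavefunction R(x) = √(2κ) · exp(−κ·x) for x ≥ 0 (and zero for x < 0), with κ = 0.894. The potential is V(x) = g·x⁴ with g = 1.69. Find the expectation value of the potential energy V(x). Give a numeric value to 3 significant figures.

⟨V⟩ = ∫ V(x)·|R|² dx.
Every integrand reduces to terms xʲ·e^(−2κx) on [0, ∞); use ∫₀^∞ xʲ·e^(−2κx) dx = j!/(2κ)^(j+1).
⟨V⟩ = 3.9685.

3.97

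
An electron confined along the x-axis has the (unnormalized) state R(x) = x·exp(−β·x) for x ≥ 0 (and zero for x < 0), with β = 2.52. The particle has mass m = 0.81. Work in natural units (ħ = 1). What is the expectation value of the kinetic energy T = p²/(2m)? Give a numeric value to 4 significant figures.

T = −(ħ²/2m) d²/dx², so ⟨T⟩ = −(ħ²/2m) ∫ R*·R'' dx / ∫|R|² dx; with m = 0.81.
Differentiate x·exp(−β·x) with the product rule; every integrand then reduces to terms xʲ·e^(−2βx) on [0, ∞), with ∫₀^∞ xʲ·e^(−2βx) dx = j!/(2β)^(j+1).
State is unnormalized: ∫|R|² dx = 0.015622, and ∫R*·(−ħ²/2m · R'') dx = 0.061238, so ⟨T⟩ = 0.061238 / 0.015622.
⟨T⟩ = 3.9200.

3.920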